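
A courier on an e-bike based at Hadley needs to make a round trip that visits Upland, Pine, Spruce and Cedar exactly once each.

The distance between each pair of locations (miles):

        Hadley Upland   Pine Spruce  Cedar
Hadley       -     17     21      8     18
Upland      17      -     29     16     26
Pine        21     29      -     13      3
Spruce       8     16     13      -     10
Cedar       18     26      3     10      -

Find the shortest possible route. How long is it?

There are 12 distinct closed tours to check (reversals are equivalent).
Hadley - Upland - Pine - Spruce - Cedar - Hadley: 17+29+13+10+18 = 87
Hadley - Upland - Pine - Cedar - Spruce - Hadley: 17+29+3+10+8 = 67
Hadley - Upland - Spruce - Pine - Cedar - Hadley: 17+16+13+3+18 = 67
Hadley - Upland - Spruce - Cedar - Pine - Hadley: 17+16+10+3+21 = 67
Hadley - Upland - Cedar - Pine - Spruce - Hadley: 17+26+3+13+8 = 67
Hadley - Upland - Cedar - Spruce - Pine - Hadley: 17+26+10+13+21 = 87
Hadley - Pine - Upland - Spruce - Cedar - Hadley: 21+29+16+10+18 = 94
Hadley - Pine - Upland - Cedar - Spruce - Hadley: 21+29+26+10+8 = 94
Hadley - Pine - Spruce - Upland - Cedar - Hadley: 21+13+16+26+18 = 94
Hadley - Pine - Cedar - Upland - Spruce - Hadley: 21+3+26+16+8 = 74
Hadley - Spruce - Upland - Pine - Cedar - Hadley: 8+16+29+3+18 = 74
Hadley - Spruce - Pine - Upland - Cedar - Hadley: 8+13+29+26+18 = 94
The minimum is 67.
One optimal route: Hadley → Upland → Pine → Cedar → Spruce → Hadley (or its reverse).

Shortest round trip = 67 miles.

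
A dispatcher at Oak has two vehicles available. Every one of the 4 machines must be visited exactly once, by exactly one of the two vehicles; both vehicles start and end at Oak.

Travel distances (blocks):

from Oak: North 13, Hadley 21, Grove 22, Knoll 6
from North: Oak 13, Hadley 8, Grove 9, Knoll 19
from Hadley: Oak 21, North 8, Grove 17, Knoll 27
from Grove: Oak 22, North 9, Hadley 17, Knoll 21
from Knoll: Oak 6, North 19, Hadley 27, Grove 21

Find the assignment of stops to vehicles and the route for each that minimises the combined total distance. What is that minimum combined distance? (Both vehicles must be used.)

Try each way of splitting the stops between the two vehicles (each non-empty) and, for each split, find the best tour for each vehicle:
  {North} + {Hadley, Grove, Knoll}: 26 + 65 = 91
  {Hadley} + {North, Grove, Knoll}: 42 + 49 = 91
  {North, Hadley} + {Grove, Knoll}: 42 + 49 = 91
  {Grove} + {North, Hadley, Knoll}: 44 + 54 = 98
  {North, Grove} + {Hadley, Knoll}: 44 + 54 = 98
  {Hadley, Grove} + {North, Knoll}: 60 + 38 = 98
  … (7 splits in total)
  {North, Hadley, Grove} + {Knoll}: 60 + 12 = 72  ← best
Best: vehicle 1 Oak → North → Hadley → Grove → Oak = 60; vehicle 2 Oak → Knoll → Oak = 12; combined 72.

Minimum combined distance: 72 blocks.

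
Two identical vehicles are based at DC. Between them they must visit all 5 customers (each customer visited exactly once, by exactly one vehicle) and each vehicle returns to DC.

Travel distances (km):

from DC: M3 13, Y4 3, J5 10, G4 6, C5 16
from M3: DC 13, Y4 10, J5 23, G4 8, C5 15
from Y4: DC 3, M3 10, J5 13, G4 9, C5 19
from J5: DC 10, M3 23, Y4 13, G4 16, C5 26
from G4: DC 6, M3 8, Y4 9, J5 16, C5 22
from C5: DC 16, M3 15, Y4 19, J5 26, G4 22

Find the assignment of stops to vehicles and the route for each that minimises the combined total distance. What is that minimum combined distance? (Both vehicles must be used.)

Minimum combined distance: 71 km.

Check every non-empty split of the stops between the two vehicles; for each half take its own optimal tour:
  {M3} + {Y4, J5, G4, C5}: 26 + 70 = 96
  {Y4} + {M3, J5, G4, C5}: 6 + 65 = 71
  {M3, Y4} + {J5, G4, C5}: 26 + 64 = 90
  {J5} + {M3, Y4, G4, C5}: 20 + 51 = 71
  {M3, J5} + {Y4, G4, C5}: 46 + 50 = 96
  {Y4, J5} + {M3, G4, C5}: 26 + 45 = 71
  … (15 splits in total)
Best: vehicle 1 DC → Y4 → DC = 6; vehicle 2 DC → J5 → G4 → M3 → C5 → DC = 65; combined 71.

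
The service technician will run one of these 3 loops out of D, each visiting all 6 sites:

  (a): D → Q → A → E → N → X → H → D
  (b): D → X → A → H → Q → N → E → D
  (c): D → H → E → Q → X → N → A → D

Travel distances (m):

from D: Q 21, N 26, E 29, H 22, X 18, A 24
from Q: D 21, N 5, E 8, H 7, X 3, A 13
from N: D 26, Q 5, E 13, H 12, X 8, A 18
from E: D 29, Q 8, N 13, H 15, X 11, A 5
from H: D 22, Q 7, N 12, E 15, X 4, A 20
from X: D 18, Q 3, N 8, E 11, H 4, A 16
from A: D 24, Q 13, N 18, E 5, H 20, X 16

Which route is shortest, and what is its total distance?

(a): 21 + 13 + 5 + 13 + 8 + 4 + 22 = 86
(b): 18 + 16 + 20 + 7 + 5 + 13 + 29 = 108
(c): 22 + 15 + 8 + 3 + 8 + 18 + 24 = 98

Shortest is (a), total 86 m.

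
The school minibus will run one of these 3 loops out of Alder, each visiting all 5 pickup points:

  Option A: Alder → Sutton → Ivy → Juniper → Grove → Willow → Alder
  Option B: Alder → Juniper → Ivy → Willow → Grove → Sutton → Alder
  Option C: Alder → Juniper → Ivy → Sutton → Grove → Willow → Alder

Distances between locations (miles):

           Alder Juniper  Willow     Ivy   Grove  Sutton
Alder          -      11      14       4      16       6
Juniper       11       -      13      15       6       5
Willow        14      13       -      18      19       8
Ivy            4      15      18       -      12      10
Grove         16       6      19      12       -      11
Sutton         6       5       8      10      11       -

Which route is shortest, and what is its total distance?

Option A: 6 + 10 + 15 + 6 + 19 + 14 = 70
Option B: 11 + 15 + 18 + 19 + 11 + 6 = 80
Option C: 11 + 15 + 10 + 11 + 19 + 14 = 80

Shortest is Option A, total 70 miles.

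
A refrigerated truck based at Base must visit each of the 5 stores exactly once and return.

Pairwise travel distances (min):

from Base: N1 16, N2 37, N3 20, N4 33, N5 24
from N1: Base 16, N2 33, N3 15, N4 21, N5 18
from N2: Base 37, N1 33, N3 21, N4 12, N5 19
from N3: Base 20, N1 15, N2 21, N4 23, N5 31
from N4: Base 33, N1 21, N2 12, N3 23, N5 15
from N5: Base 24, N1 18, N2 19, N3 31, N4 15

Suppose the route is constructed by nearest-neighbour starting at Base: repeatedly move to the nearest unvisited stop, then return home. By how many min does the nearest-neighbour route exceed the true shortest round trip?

From Base: N1=16, N3=20, N5=24, N4=33, N2=37 → choose N1 (16).
From N1: N3=15, N5=18, N4=21, N2=33 → choose N3 (15).
From N3: N2=21, N4=23, N5=31 → choose N2 (21).
From N2: N4=12, N5=19 → choose N4 (12).
From N4: N5=15 → choose N5 (15).
NN route Base → N1 → N3 → N2 → N4 → N5 → Base costs 103.
Optimal: Base → N1 → N5 → N4 → N2 → N3 → Base costs 102 (by enumerating all 60 distinct tours).
Excess = 103 − 102 = 1.

The nearest-neighbour route is 1 min longer than optimal.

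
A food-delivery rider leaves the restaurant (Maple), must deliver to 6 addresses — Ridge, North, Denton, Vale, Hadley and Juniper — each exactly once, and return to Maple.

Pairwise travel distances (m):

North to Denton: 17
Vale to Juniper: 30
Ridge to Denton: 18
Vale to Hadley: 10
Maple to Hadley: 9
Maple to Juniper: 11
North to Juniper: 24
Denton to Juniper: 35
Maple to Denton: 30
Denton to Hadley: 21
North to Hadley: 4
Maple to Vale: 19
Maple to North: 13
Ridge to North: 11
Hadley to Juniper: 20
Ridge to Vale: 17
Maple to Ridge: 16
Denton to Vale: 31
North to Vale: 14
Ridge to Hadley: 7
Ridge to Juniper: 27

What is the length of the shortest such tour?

Shortest round trip = 106 m.

Maple → Ridge → North → Denton → Vale → Hadley → Juniper → Maple: 16+11+17+31+10+20+11 = 116
Maple → Ridge → North → Denton → Vale → Juniper → Hadley → Maple: 16+11+17+31+30+20+9 = 134
Maple → Ridge → North → Denton → Hadley → Vale → Juniper → Maple: 16+11+17+21+10+30+11 = 116
Maple → Ridge → North → Denton → Hadley → Juniper → Vale → Maple: 16+11+17+21+20+30+19 = 134
Maple → Ridge → North → Denton → Juniper → Vale → Hadley → Maple: 16+11+17+35+30+10+9 = 128
Maple → Ridge → North → Denton → Juniper → Hadley → Vale → Maple: 16+11+17+35+20+10+19 = 128
Maple → Ridge → North → Vale → Denton → Hadley → Juniper → Maple: 16+11+14+31+21+20+11 = 124
Maple → Ridge → North → Vale → Denton → Juniper → Hadley → Maple: 16+11+14+31+35+20+9 = 136
… (352 more)
Maple → Ridge → Denton → North → Vale → Hadley → Juniper → Maple: 16+18+17+14+10+20+11 = 106  ← best
The minimum is 106.
One optimal route: Maple → Ridge → Denton → North → Vale → Hadley → Juniper → Maple (or its reverse).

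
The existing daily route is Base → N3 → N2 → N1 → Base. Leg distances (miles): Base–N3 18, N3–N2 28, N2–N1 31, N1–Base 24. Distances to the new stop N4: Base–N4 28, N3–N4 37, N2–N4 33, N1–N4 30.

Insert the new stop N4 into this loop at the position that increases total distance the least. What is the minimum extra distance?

Insertion cost between consecutive stops i–j is d(i,N4) + d(N4,j) − d(i,j):
  between Base and N3: 28 + 37 − 18 = 47
  between N3 and N2: 37 + 33 − 28 = 42
  between N2 and N1: 33 + 30 − 31 = 32
  between N1 and Base: 30 + 28 − 24 = 34
Cheapest insertion is between N2 and N1, adding 32.
New total = 101 + 32 = 133.

+32 miles — insert N4 between N2 and N1.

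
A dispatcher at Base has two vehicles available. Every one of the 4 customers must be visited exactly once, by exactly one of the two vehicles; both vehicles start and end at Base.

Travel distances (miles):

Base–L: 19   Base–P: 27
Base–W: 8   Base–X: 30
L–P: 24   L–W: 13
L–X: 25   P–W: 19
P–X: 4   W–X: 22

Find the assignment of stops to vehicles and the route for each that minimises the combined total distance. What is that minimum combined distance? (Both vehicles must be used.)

Minimum combined distance: 91 miles.

There are 2^3 − 1 = 7 ways to divide the 4 stops into two non-empty groups. For each, the best each vehicle can do is its own shortest tour through its group:
  {L} + {P, W, X}: 38 + 61 = 99
  {P} + {L, W, X}: 54 + 74 = 128
  {L, P} + {W, X}: 70 + 60 = 130
  {W} + {L, P, X}: 16 + 75 = 91
  {L, W} + {P, X}: 40 + 61 = 101
  {P, W} + {L, X}: 54 + 74 = 128
  … (7 splits in total)
Best: vehicle 1 Base → W → Base = 16; vehicle 2 Base → L → X → P → Base = 75; combined 91.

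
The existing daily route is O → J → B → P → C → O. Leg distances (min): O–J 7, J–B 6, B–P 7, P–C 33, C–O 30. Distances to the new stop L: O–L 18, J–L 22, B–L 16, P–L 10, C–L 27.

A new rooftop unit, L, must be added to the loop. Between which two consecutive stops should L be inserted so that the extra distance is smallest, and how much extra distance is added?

Insertion cost between consecutive stops i–j is d(i,L) + d(L,j) − d(i,j):
  between O and J: 18 + 22 − 7 = 33
  between J and B: 22 + 16 − 6 = 32
  between B and P: 16 + 10 − 7 = 19
  between P and C: 10 + 27 − 33 = 4
  between C and O: 27 + 18 − 30 = 15
Cheapest insertion is between P and C, adding 4.
New total = 83 + 4 = 87.

+4 min — insert L between P and C.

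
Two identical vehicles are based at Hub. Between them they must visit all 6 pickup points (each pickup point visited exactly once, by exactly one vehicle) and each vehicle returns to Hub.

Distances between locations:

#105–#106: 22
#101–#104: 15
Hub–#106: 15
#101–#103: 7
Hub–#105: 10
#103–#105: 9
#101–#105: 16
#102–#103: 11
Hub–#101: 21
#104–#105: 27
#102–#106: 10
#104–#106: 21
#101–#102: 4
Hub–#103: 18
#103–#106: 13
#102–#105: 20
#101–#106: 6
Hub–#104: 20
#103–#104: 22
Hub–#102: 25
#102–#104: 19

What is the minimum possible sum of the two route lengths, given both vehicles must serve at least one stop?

There are 2^5 − 1 = 31 ways to divide the 6 stops into two non-empty groups. For each, the best each vehicle can do is its own shortest tour through its group:
  {#101} + {#102, #103, #104, #105, #106}: 42 + 81 = 123
  {#102} + {#101, #103, #104, #105, #106}: 50 + 73 = 123
  {#101, #102} + {#103, #104, #105, #106}: 50 + 73 = 123
  {#103} + {#101, #102, #104, #105, #106}: 36 + 81 = 117
  {#101, #103} + {#102, #104, #105, #106}: 46 + 81 = 127
  {#102, #103} + {#101, #104, #105, #106}: 54 + 73 = 127
  … (31 splits in total)
  {#104} + {#101, #102, #103, #105, #106}: 40 + 55 = 95  ← best
Best: vehicle 1 Hub → #104 → Hub = 40; vehicle 2 Hub → #105 → #103 → #101 → #102 → #106 → Hub = 55; combined 95.

95 — the smallest possible combined total.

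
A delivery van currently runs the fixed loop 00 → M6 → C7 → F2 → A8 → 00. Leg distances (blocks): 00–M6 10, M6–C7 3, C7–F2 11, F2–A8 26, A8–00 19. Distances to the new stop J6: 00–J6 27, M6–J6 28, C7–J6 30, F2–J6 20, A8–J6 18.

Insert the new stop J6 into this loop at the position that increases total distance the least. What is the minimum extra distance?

Adding 12 blocks by placing J6 on the F2–A8 leg.

Insertion cost between consecutive stops i–j is d(i,J6) + d(J6,j) − d(i,j):
  between 00 and M6: 27 + 28 − 10 = 45
  between M6 and C7: 28 + 30 − 3 = 55
  between C7 and F2: 30 + 20 − 11 = 39
  between F2 and A8: 20 + 18 − 26 = 12
  between A8 and 00: 18 + 27 − 19 = 26
Cheapest insertion is between F2 and A8, adding 12.
New total = 69 + 12 = 81.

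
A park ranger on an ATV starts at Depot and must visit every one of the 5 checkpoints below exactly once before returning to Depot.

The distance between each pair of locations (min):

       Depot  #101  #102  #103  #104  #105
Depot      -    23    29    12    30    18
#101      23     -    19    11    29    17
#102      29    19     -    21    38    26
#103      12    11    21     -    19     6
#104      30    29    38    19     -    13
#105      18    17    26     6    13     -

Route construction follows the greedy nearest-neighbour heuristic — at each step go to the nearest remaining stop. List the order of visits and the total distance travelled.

108 min along Depot → #103 → #105 → #104 → #101 → #102 → Depot.

Depot → [#103:12 / #105:18 / #101:23 / #102:29 / #104:30] → #103 (12)
#103 → [#105:6 / #101:11 / #104:19 / #102:21] → #105 (6)
#105 → [#104:13 / #101:17 / #102:26] → #104 (13)
#104 → [#101:29 / #102:38] → #101 (29)
#101 → [#102:19] → #102 (19)
Return #102→Depot: 29.
Total = 12 + 6 + 13 + 29 + 19 + 29 = 108.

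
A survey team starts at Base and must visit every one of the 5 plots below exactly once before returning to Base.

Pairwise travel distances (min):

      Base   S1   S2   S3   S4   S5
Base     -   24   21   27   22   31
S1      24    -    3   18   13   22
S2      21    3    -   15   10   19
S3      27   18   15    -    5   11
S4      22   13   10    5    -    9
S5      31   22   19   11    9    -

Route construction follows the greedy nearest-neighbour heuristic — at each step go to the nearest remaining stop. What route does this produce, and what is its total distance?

From Base: distances to unvisited — S2=21, S4=22, S1=24, S3=27, S5=31. Nearest is S2 (21).
From S2: distances to unvisited — S1=3, S4=10, S3=15, S5=19. Nearest is S1 (3).
From S1: distances to unvisited — S4=13, S3=18, S5=22. Nearest is S4 (13).
From S4: distances to unvisited — S3=5, S5=9. Nearest is S3 (5).
From S3: distances to unvisited — S5=11. Nearest is S5 (11).
Return S5→Base: 31.
Total = 21 + 3 + 13 + 5 + 11 + 31 = 84.

84 min along Base → S2 → S1 → S4 → S3 → S5 → Base.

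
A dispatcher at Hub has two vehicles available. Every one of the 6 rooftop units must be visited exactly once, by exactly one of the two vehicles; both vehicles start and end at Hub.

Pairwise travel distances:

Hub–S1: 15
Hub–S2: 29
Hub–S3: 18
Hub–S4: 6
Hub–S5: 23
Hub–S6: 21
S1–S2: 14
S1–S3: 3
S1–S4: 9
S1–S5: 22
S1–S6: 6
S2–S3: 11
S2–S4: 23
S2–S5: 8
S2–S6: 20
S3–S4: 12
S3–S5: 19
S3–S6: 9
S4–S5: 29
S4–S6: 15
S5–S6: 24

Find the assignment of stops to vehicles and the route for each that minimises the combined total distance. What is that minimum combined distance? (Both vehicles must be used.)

Minimum combined distance: 84.

Check every non-empty split of the stops between the two vehicles; for each half take its own optimal tour:
  {S1} + {S2, S3, S4, S5, S6}: 30 + 72 = 102
  {S2} + {S1, S3, S4, S5, S6}: 58 + 72 = 130
  {S1, S2} + {S3, S4, S5, S6}: 58 + 72 = 130
  {S3} + {S1, S2, S4, S5, S6}: 36 + 72 = 108
  {S1, S3} + {S2, S4, S5, S6}: 36 + 72 = 108
  {S2, S3} + {S1, S4, S5, S6}: 58 + 68 = 126
  … (31 splits in total)
  {S4} + {S1, S2, S3, S5, S6}: 12 + 72 = 84  ← best
Best: vehicle 1 Hub → S4 → Hub = 12; vehicle 2 Hub → S1 → S6 → S3 → S2 → S5 → Hub = 72; combined 84.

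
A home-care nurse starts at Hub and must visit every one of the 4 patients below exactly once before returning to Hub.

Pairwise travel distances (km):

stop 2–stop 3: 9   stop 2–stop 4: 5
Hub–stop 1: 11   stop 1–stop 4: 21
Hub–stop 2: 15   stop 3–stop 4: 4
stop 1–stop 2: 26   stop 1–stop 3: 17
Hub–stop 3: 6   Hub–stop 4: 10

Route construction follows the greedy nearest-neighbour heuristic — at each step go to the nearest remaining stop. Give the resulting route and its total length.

At Hub the remaining stops are stop 3 6, stop 4 10, stop 1 11, stop 2 15; go to stop 3.
At stop 3 the remaining stops are stop 4 4, stop 2 9, stop 1 17; go to stop 4.
At stop 4 the remaining stops are stop 2 5, stop 1 21; go to stop 2.
At stop 2 the remaining stops are stop 1 26; go to stop 1.
Return stop 1→Hub: 11.
Total = 6 + 4 + 5 + 26 + 11 = 52.

Total distance 52 km via the nearest-neighbour route Hub → stop 3 → stop 4 → stop 2 → stop 1 → Hub.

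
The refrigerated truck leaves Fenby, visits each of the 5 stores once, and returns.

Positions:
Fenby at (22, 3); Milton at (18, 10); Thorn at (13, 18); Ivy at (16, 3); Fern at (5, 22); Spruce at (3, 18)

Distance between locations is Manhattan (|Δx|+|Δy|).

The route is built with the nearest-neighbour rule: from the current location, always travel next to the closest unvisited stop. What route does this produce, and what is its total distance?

Nearest-neighbour total = 80; route Fenby → Ivy → Milton → Thorn → Spruce → Fern → Fenby.

At Fenby the remaining stops are Ivy 6, Milton 11, Thorn 24, Spruce 34, Fern 36; go to Ivy.
At Ivy the remaining stops are Milton 9, Thorn 18, Spruce 28, Fern 30; go to Milton.
At Milton the remaining stops are Thorn 13, Spruce 23, Fern 25; go to Thorn.
At Thorn the remaining stops are Spruce 10, Fern 12; go to Spruce.
At Spruce the remaining stops are Fern 6; go to Fern.
Return Fern→Fenby: 36.
Total = 6 + 9 + 13 + 10 + 6 + 36 = 80.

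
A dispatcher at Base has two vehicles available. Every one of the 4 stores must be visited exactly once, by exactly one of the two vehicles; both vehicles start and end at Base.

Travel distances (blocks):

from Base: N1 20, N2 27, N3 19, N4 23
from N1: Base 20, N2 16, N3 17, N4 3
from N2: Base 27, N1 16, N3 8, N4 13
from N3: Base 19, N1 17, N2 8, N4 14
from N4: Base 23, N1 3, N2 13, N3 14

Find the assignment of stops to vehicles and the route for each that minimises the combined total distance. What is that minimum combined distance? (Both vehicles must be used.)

There are 2^3 − 1 = 7 ways to divide the 4 stops into two non-empty groups. For each, the best each vehicle can do is its own shortest tour through its group:
  {N1} + {N2, N3, N4}: 40 + 63 = 103
  {N2} + {N1, N3, N4}: 54 + 56 = 110
  {N1, N2} + {N3, N4}: 63 + 56 = 119
  {N3} + {N1, N2, N4}: 38 + 63 = 101
  {N1, N3} + {N2, N4}: 56 + 63 = 119
  {N2, N3} + {N1, N4}: 54 + 46 = 100
  … (7 splits in total)
Best: vehicle 1 Base → N2 → N3 → Base = 54; vehicle 2 Base → N1 → N4 → Base = 46; combined 100.

100 blocks — the smallest possible combined total.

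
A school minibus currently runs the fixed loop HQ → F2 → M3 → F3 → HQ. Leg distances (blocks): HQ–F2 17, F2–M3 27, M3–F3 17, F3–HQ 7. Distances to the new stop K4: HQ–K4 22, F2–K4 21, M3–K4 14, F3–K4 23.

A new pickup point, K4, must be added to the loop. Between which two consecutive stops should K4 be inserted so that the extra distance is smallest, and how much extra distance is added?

Insertion cost between consecutive stops i–j is d(i,K4) + d(K4,j) − d(i,j):
  between HQ and F2: 22 + 21 − 17 = 26
  between F2 and M3: 21 + 14 − 27 = 8
  between M3 and F3: 14 + 23 − 17 = 20
  between F3 and HQ: 23 + 22 − 7 = 38
Cheapest insertion is between F2 and M3, adding 8.
New total = 68 + 8 = 76.

+8 blocks — insert K4 between F2 and M3.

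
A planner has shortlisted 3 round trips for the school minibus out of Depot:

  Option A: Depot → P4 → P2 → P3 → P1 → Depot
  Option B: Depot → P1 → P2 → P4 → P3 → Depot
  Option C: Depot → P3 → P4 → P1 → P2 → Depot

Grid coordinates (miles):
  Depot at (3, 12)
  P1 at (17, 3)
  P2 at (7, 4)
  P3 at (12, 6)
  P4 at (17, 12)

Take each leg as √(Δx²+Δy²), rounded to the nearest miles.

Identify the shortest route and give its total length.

Option A: 14 + 13 + 5 + 6 + 17 = 55
Option B: 17 + 10 + 13 + 8 + 11 = 59
Option C: 11 + 8 + 9 + 10 + 9 = 47

47 miles — Option C is the shortest.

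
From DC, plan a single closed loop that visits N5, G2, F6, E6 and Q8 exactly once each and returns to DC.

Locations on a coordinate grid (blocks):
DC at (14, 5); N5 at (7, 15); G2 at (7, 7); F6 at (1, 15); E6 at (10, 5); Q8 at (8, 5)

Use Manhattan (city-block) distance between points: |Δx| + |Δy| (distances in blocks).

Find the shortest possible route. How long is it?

There are 60 distinct closed tours to check (reversals are equivalent).
DC - N5 - G2 - F6 - E6 - Q8 - DC: 17+8+14+19+2+6 = 66
DC - N5 - G2 - F6 - Q8 - E6 - DC: 17+8+14+17+2+4 = 62
DC - N5 - G2 - E6 - F6 - Q8 - DC: 17+8+5+19+17+6 = 72
DC - N5 - G2 - E6 - Q8 - F6 - DC: 17+8+5+2+17+23 = 72
DC - N5 - G2 - Q8 - F6 - E6 - DC: 17+8+3+17+19+4 = 68
DC - N5 - G2 - Q8 - E6 - F6 - DC: 17+8+3+2+19+23 = 72
DC - N5 - F6 - G2 - E6 - Q8 - DC: 17+6+14+5+2+6 = 50
DC - N5 - F6 - G2 - Q8 - E6 - DC: 17+6+14+3+2+4 = 46
DC - N5 - F6 - E6 - G2 - Q8 - DC: 17+6+19+5+3+6 = 56
DC - N5 - F6 - E6 - Q8 - G2 - DC: 17+6+19+2+3+9 = 56
DC - N5 - F6 - Q8 - G2 - E6 - DC: 17+6+17+3+5+4 = 52
DC - N5 - F6 - Q8 - E6 - G2 - DC: 17+6+17+2+5+9 = 56
DC - N5 - E6 - G2 - F6 - Q8 - DC: 17+13+5+14+17+6 = 72
DC - N5 - E6 - G2 - Q8 - F6 - DC: 17+13+5+3+17+23 = 78
… (46 more)
The minimum is 46.
One optimal route: DC → N5 → F6 → G2 → Q8 → E6 → DC (or its reverse).

46 blocks — the shortest possible round trip.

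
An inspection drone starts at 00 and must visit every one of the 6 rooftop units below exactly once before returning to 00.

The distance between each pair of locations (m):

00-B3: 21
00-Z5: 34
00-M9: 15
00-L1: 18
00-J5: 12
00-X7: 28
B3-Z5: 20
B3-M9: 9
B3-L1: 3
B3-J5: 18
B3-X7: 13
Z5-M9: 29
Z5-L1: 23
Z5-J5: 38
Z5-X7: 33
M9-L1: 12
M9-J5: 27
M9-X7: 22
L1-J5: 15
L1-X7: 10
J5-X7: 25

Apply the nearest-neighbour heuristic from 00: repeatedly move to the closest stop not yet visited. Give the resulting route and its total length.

Nearest-neighbour total = 128 m; route 00 → J5 → L1 → B3 → M9 → X7 → Z5 → 00.

From 00: distances to unvisited — J5=12, M9=15, L1=18, B3=21, X7=28, Z5=34. Nearest is J5 (12).
From J5: distances to unvisited — L1=15, B3=18, X7=25, M9=27, Z5=38. Nearest is L1 (15).
From L1: distances to unvisited — B3=3, X7=10, M9=12, Z5=23. Nearest is B3 (3).
From B3: distances to unvisited — M9=9, X7=13, Z5=20. Nearest is M9 (9).
From M9: distances to unvisited — X7=22, Z5=29. Nearest is X7 (22).
From X7: distances to unvisited — Z5=33. Nearest is Z5 (33).
Return Z5→00: 34.
Total = 12 + 15 + 3 + 9 + 22 + 33 + 34 = 128.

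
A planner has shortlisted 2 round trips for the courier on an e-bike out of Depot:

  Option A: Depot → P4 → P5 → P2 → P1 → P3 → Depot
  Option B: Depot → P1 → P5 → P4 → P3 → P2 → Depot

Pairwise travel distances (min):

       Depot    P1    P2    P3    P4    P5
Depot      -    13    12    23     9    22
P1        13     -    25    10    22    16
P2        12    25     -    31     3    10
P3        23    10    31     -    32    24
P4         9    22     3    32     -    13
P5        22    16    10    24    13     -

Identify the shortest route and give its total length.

Option A: 9 + 13 + 10 + 25 + 10 + 23 = 90
Option B: 13 + 16 + 13 + 32 + 31 + 12 = 117

90 min — Option A is the shortest.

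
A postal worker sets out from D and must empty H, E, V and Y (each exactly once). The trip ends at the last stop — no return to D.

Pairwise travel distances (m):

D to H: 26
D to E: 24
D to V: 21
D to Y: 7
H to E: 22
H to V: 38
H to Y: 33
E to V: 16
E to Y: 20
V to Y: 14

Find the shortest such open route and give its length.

There are 4! = 24 possible orderings.
D → H → E → V → Y: 26+22+16+14 = 78
D → H → E → Y → V: 26+22+20+14 = 82
D → H → V → E → Y: 26+38+16+20 = 100
D → H → V → Y → E: 26+38+14+20 = 98
D → H → Y → E → V: 26+33+20+16 = 95
D → H → Y → V → E: 26+33+14+16 = 89
D → E → H → V → Y: 24+22+38+14 = 98
D → E → H → Y → V: 24+22+33+14 = 93
D → E → V → H → Y: 24+16+38+33 = 111
D → E → V → Y → H: 24+16+14+33 = 87
D → E → Y → H → V: 24+20+33+38 = 115
D → E → Y → V → H: 24+20+14+38 = 96
D → V → H → E → Y: 21+38+22+20 = 101
D → V → H → Y → E: 21+38+33+20 = 112
… (10 more)
D → Y → V → E → H: 7+14+16+22 = 59  ← best
The minimum is 59.
One shortest path: D → Y → V → E → H.

59 m — the minimum one-way total.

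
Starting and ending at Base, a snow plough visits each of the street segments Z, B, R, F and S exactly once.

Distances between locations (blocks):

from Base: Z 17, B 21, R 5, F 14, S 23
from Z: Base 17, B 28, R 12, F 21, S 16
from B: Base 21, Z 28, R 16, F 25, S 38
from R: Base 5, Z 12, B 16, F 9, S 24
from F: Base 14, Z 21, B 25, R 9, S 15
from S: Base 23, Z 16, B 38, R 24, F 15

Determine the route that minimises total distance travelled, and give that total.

Minimum total distance: 94 blocks.

Base-Z-B-R-F-S-Base: 17+28+16+9+15+23 = 108
Base-Z-B-R-S-F-Base: 17+28+16+24+15+14 = 114
Base-Z-B-F-R-S-Base: 17+28+25+9+24+23 = 126
Base-Z-B-F-S-R-Base: 17+28+25+15+24+5 = 114
Base-Z-B-S-R-F-Base: 17+28+38+24+9+14 = 130
Base-Z-B-S-F-R-Base: 17+28+38+15+9+5 = 112
Base-Z-R-B-F-S-Base: 17+12+16+25+15+23 = 108
Base-Z-R-B-S-F-Base: 17+12+16+38+15+14 = 112
Base-Z-R-F-B-S-Base: 17+12+9+25+38+23 = 124
Base-Z-R-F-S-B-Base: 17+12+9+15+38+21 = 112
Base-Z-R-S-B-F-Base: 17+12+24+38+25+14 = 130
Base-Z-R-S-F-B-Base: 17+12+24+15+25+21 = 114
Base-Z-F-B-R-S-Base: 17+21+25+16+24+23 = 126
Base-Z-F-B-S-R-Base: 17+21+25+38+24+5 = 130
… (46 more)
Base-Z-S-F-B-R-Base: 17+16+15+25+16+5 = 94  ← best
The minimum is 94.
One optimal route: Base → Z → S → F → B → R → Base (or its reverse).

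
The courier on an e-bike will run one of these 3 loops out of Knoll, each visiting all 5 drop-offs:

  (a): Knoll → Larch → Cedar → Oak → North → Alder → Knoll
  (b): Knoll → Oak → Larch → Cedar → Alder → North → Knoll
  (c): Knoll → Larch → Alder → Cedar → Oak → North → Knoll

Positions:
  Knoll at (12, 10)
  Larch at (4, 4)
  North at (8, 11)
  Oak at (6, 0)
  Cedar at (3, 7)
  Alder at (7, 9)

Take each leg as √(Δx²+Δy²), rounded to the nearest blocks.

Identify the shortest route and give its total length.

(a): 10 + 3 + 8 + 11 + 2 + 5 = 39
(b): 12 + 4 + 3 + 4 + 2 + 4 = 29
(c): 10 + 6 + 4 + 8 + 11 + 4 = 43

Shortest is (b), total 29 blocks.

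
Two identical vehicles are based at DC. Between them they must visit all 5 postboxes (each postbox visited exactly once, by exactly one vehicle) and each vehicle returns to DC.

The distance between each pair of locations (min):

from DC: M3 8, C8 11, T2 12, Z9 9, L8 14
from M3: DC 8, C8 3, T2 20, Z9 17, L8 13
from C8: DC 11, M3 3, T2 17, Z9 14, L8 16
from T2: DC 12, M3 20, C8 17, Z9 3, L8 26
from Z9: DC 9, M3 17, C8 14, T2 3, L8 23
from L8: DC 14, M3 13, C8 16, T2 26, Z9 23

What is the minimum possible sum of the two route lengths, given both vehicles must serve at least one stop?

Minimum combined distance: 65 min.

Check every non-empty split of the stops between the two vehicles; for each half take its own optimal tour:
  {M3} + {C8, T2, Z9, L8}: 16 + 59 = 75
  {C8} + {M3, T2, Z9, L8}: 22 + 59 = 81
  {M3, C8} + {T2, Z9, L8}: 22 + 52 = 74
  {T2} + {M3, C8, Z9, L8}: 24 + 53 = 77
  {M3, T2} + {C8, Z9, L8}: 40 + 53 = 93
  {C8, T2} + {M3, Z9, L8}: 40 + 53 = 93
  … (15 splits in total)
  {T2, Z9} + {M3, C8, L8}: 24 + 41 = 65  ← best
Best: vehicle 1 DC → T2 → Z9 → DC = 24; vehicle 2 DC → M3 → C8 → L8 → DC = 41; combined 65.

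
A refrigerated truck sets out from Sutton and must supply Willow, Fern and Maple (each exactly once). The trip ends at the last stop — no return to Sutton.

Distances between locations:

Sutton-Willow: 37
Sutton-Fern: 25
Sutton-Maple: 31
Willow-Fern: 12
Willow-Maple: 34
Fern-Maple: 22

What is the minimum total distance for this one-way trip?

There are 3! = 6 possible orderings.
Sutton → Willow → Fern → Maple: 37+12+22 = 71
Sutton → Willow → Maple → Fern: 37+34+22 = 93
Sutton → Fern → Willow → Maple: 25+12+34 = 71
Sutton → Fern → Maple → Willow: 25+22+34 = 81
Sutton → Maple → Willow → Fern: 31+34+12 = 77
Sutton → Maple → Fern → Willow: 31+22+12 = 65
The minimum is 65.
One shortest path: Sutton → Maple → Fern → Willow.

Minimum one-way distance = 65.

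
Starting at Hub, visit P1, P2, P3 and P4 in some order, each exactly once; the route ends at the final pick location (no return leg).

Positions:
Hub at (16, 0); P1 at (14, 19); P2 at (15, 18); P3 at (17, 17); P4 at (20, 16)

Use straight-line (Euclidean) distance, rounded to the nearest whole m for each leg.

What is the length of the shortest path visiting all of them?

There are 4! = 24 possible orderings.
Hub→P1→P2→P3→P4: 19+1+2+3 = 25
Hub→P1→P2→P4→P3: 19+1+5+3 = 28
Hub→P1→P3→P2→P4: 19+4+2+5 = 30
Hub→P1→P3→P4→P2: 19+4+3+5 = 31
Hub→P1→P4→P2→P3: 19+7+5+2 = 33
Hub→P1→P4→P3→P2: 19+7+3+2 = 31
Hub→P2→P1→P3→P4: 18+1+4+3 = 26
Hub→P2→P1→P4→P3: 18+1+7+3 = 29
Hub→P2→P3→P1→P4: 18+2+4+7 = 31
Hub→P2→P3→P4→P1: 18+2+3+7 = 30
Hub→P2→P4→P1→P3: 18+5+7+4 = 34
Hub→P2→P4→P3→P1: 18+5+3+4 = 30
Hub→P3→P1→P2→P4: 17+4+1+5 = 27
Hub→P3→P1→P4→P2: 17+4+7+5 = 33
… (10 more)
Hub→P4→P3→P2→P1: 16+3+2+1 = 22  ← best
The minimum is 22.
One shortest path: Hub → P4 → P3 → P2 → P1.

Minimum one-way distance = 22 m.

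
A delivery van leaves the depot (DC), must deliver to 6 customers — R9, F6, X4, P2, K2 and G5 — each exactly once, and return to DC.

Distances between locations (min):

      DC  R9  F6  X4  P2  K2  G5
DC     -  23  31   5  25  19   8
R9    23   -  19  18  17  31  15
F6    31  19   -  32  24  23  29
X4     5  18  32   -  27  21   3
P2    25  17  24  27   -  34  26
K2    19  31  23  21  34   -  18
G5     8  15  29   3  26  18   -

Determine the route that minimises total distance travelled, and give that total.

Minimum total distance: 106 min.

With 6 stops there are 6!/2 = 360 distinct round trips (a route and its reverse cost the same).
DC → R9 → F6 → X4 → P2 → K2 → G5 → DC: 23+19+32+27+34+18+8 = 161
DC → R9 → F6 → X4 → P2 → G5 → K2 → DC: 23+19+32+27+26+18+19 = 164
DC → R9 → F6 → X4 → K2 → P2 → G5 → DC: 23+19+32+21+34+26+8 = 163
DC → R9 → F6 → X4 → K2 → G5 → P2 → DC: 23+19+32+21+18+26+25 = 164
DC → R9 → F6 → X4 → G5 → P2 → K2 → DC: 23+19+32+3+26+34+19 = 156
DC → R9 → F6 → X4 → G5 → K2 → P2 → DC: 23+19+32+3+18+34+25 = 154
DC → R9 → F6 → P2 → X4 → K2 → G5 → DC: 23+19+24+27+21+18+8 = 140
DC → R9 → F6 → P2 → X4 → G5 → K2 → DC: 23+19+24+27+3+18+19 = 133
… (352 more)
DC → X4 → G5 → R9 → P2 → F6 → K2 → DC: 5+3+15+17+24+23+19 = 106  ← best
The minimum is 106.
One optimal route: DC → X4 → G5 → R9 → P2 → F6 → K2 → DC (or its reverse).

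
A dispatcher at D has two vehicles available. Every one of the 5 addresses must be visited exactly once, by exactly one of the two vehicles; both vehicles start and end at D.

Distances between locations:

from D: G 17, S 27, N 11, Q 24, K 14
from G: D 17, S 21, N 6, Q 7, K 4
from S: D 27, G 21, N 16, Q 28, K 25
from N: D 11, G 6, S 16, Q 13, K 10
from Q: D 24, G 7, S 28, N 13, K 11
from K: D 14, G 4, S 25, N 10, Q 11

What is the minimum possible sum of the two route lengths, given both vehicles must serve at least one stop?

Check every non-empty split of the stops between the two vehicles; for each half take its own optimal tour:
  {G} + {S, N, Q, K}: 34 + 80 = 114
  {S} + {G, N, Q, K}: 54 + 49 = 103
  {G, S} + {N, Q, K}: 65 + 49 = 114
  {N} + {G, S, Q, K}: 22 + 80 = 102
  {G, N} + {S, Q, K}: 34 + 80 = 114
  {S, N} + {G, Q, K}: 54 + 49 = 103
  … (15 splits in total)
Best: vehicle 1 D → N → D = 22; vehicle 2 D → S → G → Q → K → D = 80; combined 102.

Minimum combined distance: 102.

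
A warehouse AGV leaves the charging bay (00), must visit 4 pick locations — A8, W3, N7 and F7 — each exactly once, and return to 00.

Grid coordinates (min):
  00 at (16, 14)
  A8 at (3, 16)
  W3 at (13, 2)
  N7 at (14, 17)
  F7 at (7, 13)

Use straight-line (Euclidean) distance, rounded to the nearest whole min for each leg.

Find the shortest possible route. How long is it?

There are 12 distinct closed tours to check (reversals are equivalent).
00→A8→W3→N7→F7→00: 13+17+15+8+9 = 62
00→A8→W3→F7→N7→00: 13+17+13+8+4 = 55
00→A8→N7→W3→F7→00: 13+11+15+13+9 = 61
00→A8→N7→F7→W3→00: 13+11+8+13+12 = 57
00→A8→F7→W3→N7→00: 13+5+13+15+4 = 50
00→A8→F7→N7→W3→00: 13+5+8+15+12 = 53
00→W3→A8→N7→F7→00: 12+17+11+8+9 = 57
00→W3→A8→F7→N7→00: 12+17+5+8+4 = 46
00→W3→N7→A8→F7→00: 12+15+11+5+9 = 52
00→W3→F7→A8→N7→00: 12+13+5+11+4 = 45
00→N7→A8→W3→F7→00: 4+11+17+13+9 = 54
00→N7→W3→A8→F7→00: 4+15+17+5+9 = 50
The minimum is 45.
One optimal route: 00 → W3 → F7 → A8 → N7 → 00 (or its reverse).

Minimum total distance: 45 min.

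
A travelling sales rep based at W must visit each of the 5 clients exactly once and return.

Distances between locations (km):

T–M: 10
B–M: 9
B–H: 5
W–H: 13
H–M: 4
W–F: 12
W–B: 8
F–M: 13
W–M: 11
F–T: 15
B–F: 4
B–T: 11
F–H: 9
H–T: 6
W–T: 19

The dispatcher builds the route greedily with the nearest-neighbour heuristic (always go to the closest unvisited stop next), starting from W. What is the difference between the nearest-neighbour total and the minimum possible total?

From W: B=8, M=11, F=12, H=13, T=19 → choose B (8).
From B: F=4, H=5, M=9, T=11 → choose F (4).
From F: H=9, M=13, T=15 → choose H (9).
From H: M=4, T=6 → choose M (4).
From M: T=10 → choose T (10).
NN route W → B → F → H → M → T → W costs 54.
Optimal: W → B → F → H → T → M → W costs 48 (by enumerating all 60 distinct tours).
Excess = 54 − 48 = 6.

6 km longer than the optimal tour.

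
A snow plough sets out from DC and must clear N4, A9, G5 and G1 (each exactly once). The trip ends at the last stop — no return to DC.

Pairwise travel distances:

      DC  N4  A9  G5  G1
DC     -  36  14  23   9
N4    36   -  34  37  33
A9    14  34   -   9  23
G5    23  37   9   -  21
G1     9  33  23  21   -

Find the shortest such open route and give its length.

73 — the minimum one-way total.

There are 4! = 24 possible orderings.
DC - N4 - A9 - G5 - G1: 36+34+9+21 = 100
DC - N4 - A9 - G1 - G5: 36+34+23+21 = 114
DC - N4 - G5 - A9 - G1: 36+37+9+23 = 105
DC - N4 - G5 - G1 - A9: 36+37+21+23 = 117
DC - N4 - G1 - A9 - G5: 36+33+23+9 = 101
DC - N4 - G1 - G5 - A9: 36+33+21+9 = 99
DC - A9 - N4 - G5 - G1: 14+34+37+21 = 106
DC - A9 - N4 - G1 - G5: 14+34+33+21 = 102
DC - A9 - G5 - N4 - G1: 14+9+37+33 = 93
DC - A9 - G5 - G1 - N4: 14+9+21+33 = 77
DC - A9 - G1 - N4 - G5: 14+23+33+37 = 107
DC - A9 - G1 - G5 - N4: 14+23+21+37 = 95
DC - G5 - N4 - A9 - G1: 23+37+34+23 = 117
DC - G5 - N4 - G1 - A9: 23+37+33+23 = 116
… (10 more)
DC - G1 - G5 - A9 - N4: 9+21+9+34 = 73  ← best
The minimum is 73.
One shortest path: DC → G1 → G5 → A9 → N4.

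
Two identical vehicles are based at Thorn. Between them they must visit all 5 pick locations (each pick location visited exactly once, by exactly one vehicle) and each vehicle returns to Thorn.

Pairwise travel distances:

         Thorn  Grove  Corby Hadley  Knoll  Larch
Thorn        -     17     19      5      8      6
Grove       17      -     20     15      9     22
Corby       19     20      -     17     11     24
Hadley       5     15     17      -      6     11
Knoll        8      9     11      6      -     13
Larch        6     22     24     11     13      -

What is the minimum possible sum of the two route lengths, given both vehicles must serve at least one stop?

Try each way of splitting the stops between the two vehicles (each non-empty) and, for each split, find the best tour for each vehicle:
  {Grove} + {Corby, Hadley, Knoll, Larch}: 34 + 52 = 86
  {Corby} + {Grove, Hadley, Knoll, Larch}: 38 + 48 = 86
  {Grove, Corby} + {Hadley, Knoll, Larch}: 56 + 30 = 86
  {Hadley} + {Grove, Corby, Knoll, Larch}: 10 + 67 = 77
  {Grove, Hadley} + {Corby, Knoll, Larch}: 37 + 49 = 86
  {Corby, Hadley} + {Grove, Knoll, Larch}: 41 + 45 = 86
  … (15 splits in total)
  {Grove, Corby, Hadley, Knoll} + {Larch}: 59 + 12 = 71  ← best
Best: vehicle 1 Thorn → Grove → Corby → Knoll → Hadley → Thorn = 59; vehicle 2 Thorn → Larch → Thorn = 12; combined 71.

Minimum combined distance: 71.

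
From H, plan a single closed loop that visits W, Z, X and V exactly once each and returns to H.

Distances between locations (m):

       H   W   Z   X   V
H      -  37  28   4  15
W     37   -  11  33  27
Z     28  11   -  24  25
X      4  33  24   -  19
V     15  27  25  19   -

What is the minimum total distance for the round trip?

81 m — the shortest possible round trip.

With 4 stops there are 4!/2 = 12 distinct round trips (a route and its reverse cost the same).
H→W→Z→X→V→H: 37+11+24+19+15 = 106
H→W→Z→V→X→H: 37+11+25+19+4 = 96
H→W→X→Z→V→H: 37+33+24+25+15 = 134
H→W→X→V→Z→H: 37+33+19+25+28 = 142
H→W→V→Z→X→H: 37+27+25+24+4 = 117
H→W→V→X→Z→H: 37+27+19+24+28 = 135
H→Z→W→X→V→H: 28+11+33+19+15 = 106
H→Z→W→V→X→H: 28+11+27+19+4 = 89
H→Z→X→W→V→H: 28+24+33+27+15 = 127
H→Z→V→W→X→H: 28+25+27+33+4 = 117
H→X→W→Z→V→H: 4+33+11+25+15 = 88
H→X→Z→W→V→H: 4+24+11+27+15 = 81
The minimum is 81.
One optimal route: H → X → Z → W → V → H (or its reverse).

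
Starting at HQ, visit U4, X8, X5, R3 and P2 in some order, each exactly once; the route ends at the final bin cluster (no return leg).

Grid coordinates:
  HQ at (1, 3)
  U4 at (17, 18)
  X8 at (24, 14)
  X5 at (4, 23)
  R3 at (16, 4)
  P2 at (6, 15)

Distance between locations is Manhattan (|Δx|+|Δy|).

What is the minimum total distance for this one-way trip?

There are 5! = 120 possible orderings.
HQ - U4 - X8 - X5 - R3 - P2: 31+11+29+31+21 = 123
HQ - U4 - X8 - X5 - P2 - R3: 31+11+29+10+21 = 102
HQ - U4 - X8 - R3 - X5 - P2: 31+11+18+31+10 = 101
HQ - U4 - X8 - R3 - P2 - X5: 31+11+18+21+10 = 91
HQ - U4 - X8 - P2 - X5 - R3: 31+11+19+10+31 = 102
HQ - U4 - X8 - P2 - R3 - X5: 31+11+19+21+31 = 113
HQ - U4 - X5 - X8 - R3 - P2: 31+18+29+18+21 = 117
HQ - U4 - X5 - X8 - P2 - R3: 31+18+29+19+21 = 118
HQ - U4 - X5 - R3 - X8 - P2: 31+18+31+18+19 = 117
HQ - U4 - X5 - R3 - P2 - X8: 31+18+31+21+19 = 120
HQ - U4 - X5 - P2 - X8 - R3: 31+18+10+19+18 = 96
HQ - U4 - X5 - P2 - R3 - X8: 31+18+10+21+18 = 98
HQ - U4 - R3 - X8 - X5 - P2: 31+15+18+29+10 = 103
HQ - U4 - R3 - X8 - P2 - X5: 31+15+18+19+10 = 93
… (106 more)
HQ - R3 - X8 - U4 - P2 - X5: 16+18+11+14+10 = 69  ← best
The minimum is 69.
One shortest path: HQ → R3 → X8 → U4 → P2 → X5.

69 — the minimum one-way total.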